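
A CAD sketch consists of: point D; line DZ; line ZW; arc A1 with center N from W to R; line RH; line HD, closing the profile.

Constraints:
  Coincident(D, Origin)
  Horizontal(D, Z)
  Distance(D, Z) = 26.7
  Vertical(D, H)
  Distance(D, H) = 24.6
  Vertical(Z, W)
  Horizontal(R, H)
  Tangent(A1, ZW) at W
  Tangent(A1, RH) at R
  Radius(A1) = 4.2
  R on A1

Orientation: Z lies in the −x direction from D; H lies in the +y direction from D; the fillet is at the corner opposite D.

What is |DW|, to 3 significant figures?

33.6

The virtual corner opposite D is at (-26.7, 24.6). The tangent condition forces NW to be normal to ZW and since A1 is tangent to RH there, NR ⟂ RH, with radius 4.2, so the center N sits 4.2 in from both sides at N = (-22.5, 20.4). That places the tangent points at W = (-26.7, 20.4) on ZW and R = (-22.5, 24.6) on RH. Then |DW| = |W − D| = 33.6.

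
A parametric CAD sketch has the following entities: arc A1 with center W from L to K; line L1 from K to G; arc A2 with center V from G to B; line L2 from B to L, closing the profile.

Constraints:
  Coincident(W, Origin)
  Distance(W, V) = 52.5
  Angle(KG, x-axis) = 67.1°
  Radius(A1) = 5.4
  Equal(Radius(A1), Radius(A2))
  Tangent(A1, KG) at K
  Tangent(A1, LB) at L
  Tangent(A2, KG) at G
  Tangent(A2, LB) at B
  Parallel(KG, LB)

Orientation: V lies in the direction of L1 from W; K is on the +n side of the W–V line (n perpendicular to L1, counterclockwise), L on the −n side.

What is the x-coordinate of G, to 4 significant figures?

15.45

The slot axis is L1's direction at 67.1°, so u = (cos 67.1°, sin 67.1°) = (0.3891, 0.9212) and n = (−sin 67.1°, cos 67.1°) = (-0.9212, 0.3891). W is at the origin and V lies 52.5 along u from W, so V = 52.5·u = (20.43, 48.36). Tangency of A1 to both parallel lines with radius 5.4 puts K and L at W ± 5.4·n: K = (-4.974, 2.101), L = (4.974, -2.101). Equal radii place G and B the same way about V: G = V + 5.4·n = (15.45, 50.46), B = V − 5.4·n = (25.40, 46.26). So G.x = 15.45.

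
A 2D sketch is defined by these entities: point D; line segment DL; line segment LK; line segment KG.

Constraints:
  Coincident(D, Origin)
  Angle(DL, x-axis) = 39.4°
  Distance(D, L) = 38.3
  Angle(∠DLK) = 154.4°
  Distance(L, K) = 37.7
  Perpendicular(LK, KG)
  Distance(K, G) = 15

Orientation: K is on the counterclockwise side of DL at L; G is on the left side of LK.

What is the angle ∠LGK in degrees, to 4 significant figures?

68.30°

D is at the origin; DL runs at 39.4° with length 38.3, so L = 38.3·(cos 39.4°, sin 39.4°) = (29.60, 24.31). ∠DLK = 154.4°, so LK runs at 39.4° + (180° − 154.4°) = 65.00° from the x-axis; with |LK| = 37.7, K = L + 37.7·(cos 65.00°, sin 65.00°) = (45.53, 58.48). The perpendicularity gives KG at right angles to LK; with |KG| = 15.0 on the left of LK, G = K + 15.0·(-0.9063, 0.4226) = (31.93, 64.82). Then cos ∠LGK = GL·GK / (|GL||GK|), giving 68.30°.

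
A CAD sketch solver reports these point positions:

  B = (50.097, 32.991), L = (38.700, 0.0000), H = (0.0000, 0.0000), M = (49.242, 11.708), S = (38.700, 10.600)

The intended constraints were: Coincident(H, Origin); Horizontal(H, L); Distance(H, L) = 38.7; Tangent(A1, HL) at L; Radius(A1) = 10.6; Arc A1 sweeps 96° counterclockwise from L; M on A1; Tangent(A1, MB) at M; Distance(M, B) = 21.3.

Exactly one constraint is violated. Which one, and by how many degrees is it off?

Tangent(A1, MB) at M — off by 8.30°.

H = (0.00, 0.00) ✓; H.y = 0.00, L.y = 0.00 ✓; |HL| = 38.70 ✓; ∠(SL, LH) = 90.00° ✓; |SL| = 10.60 ✓; bearing(S→M) − bearing(S→L) = 96.00° ✓; |SM| = 10.60 ✓; ∠(SM, MB) = 98.30° ✗; |MB| = 21.30 ✓.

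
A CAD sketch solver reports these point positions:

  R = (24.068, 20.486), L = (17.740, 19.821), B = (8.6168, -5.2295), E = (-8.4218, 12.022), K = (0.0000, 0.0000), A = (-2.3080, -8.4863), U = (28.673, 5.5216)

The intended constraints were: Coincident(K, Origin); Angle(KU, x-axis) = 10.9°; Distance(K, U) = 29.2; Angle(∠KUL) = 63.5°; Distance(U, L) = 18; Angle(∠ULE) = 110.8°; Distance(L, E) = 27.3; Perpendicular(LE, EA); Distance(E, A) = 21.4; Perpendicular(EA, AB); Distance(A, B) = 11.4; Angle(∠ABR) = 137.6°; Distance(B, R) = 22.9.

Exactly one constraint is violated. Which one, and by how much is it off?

Distance(B, R) = 22.9 — off by 7.10.

K = (0.00, 0.00) ✓; KU at 10.90° ✓; |KU| = 29.20 ✓; ∠KUL = 63.50° ✓; |UL| = 18.00 ✓; ∠ULE = 110.8° ✓; |LE| = 27.30 ✓; ∠(LE, EA) = 90.00° ✓; |EA| = 21.40 ✓; ∠(EA, AB) = 90.00° ✓; |AB| = 11.40 ✓; ∠ABR = 137.6° ✓; |BR| = 30.00 ✗.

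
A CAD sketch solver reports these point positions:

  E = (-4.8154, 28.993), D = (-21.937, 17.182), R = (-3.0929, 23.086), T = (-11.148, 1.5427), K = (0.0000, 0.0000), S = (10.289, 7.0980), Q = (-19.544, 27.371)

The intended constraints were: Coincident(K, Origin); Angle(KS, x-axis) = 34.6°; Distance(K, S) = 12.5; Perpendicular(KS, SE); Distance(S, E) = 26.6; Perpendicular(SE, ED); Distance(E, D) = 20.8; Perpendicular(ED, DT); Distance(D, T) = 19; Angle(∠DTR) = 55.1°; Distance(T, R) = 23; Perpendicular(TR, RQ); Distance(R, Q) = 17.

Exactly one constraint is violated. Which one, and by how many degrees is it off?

Perpendicular(TR, RQ) — off by 5.90°.

K = (0.00, 0.00) ✓; KS at 34.60° ✓; |KS| = 12.50 ✓; ∠(KS, SE) = 90.00° ✓; |SE| = 26.60 ✓; ∠(SE, ED) = 90.00° ✓; |ED| = 20.80 ✓; ∠(ED, DT) = 90.00° ✓; |DT| = 19.00 ✓; ∠DTR = 55.10° ✓; |TR| = 23.00 ✓; ∠(TR, RQ) = 95.90° ✗; |RQ| = 17.00 ✓.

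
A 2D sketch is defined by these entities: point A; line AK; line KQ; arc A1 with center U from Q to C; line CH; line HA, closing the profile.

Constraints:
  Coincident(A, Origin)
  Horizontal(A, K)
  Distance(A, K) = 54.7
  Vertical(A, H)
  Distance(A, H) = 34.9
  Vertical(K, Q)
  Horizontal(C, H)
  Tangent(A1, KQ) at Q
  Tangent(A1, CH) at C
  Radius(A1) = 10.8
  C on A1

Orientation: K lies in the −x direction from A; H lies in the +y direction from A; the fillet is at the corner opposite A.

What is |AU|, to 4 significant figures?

50.08

AH is vertical with |AH| = 34.9 and H on the +y side, so H = (0.000, 34.90). The virtual corner opposite A is at (-54.70, 34.90). Tangency of A1 to KQ means the radius UQ is perpendicular to KQ and the tangent condition forces UC to be normal to CH, with radius 10.8, so the center U sits 10.8 in from both sides at U = (-43.90, 24.10). Then |AU| = |U − A| = 50.08.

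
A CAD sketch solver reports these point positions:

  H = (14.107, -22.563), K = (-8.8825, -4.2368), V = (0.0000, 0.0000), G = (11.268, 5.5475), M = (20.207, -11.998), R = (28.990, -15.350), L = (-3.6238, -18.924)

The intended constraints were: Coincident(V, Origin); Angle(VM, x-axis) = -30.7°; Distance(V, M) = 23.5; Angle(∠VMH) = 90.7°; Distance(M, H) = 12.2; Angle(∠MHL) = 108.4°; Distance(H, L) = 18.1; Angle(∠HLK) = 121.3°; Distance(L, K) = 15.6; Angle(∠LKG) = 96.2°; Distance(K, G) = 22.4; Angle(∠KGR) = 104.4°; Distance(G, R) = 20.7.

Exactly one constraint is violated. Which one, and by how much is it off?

Distance(G, R) = 20.7 — off by 6.70.

V = (0.00, 0.00) ✓; VM at -30.70° ✓; |VM| = 23.50 ✓; ∠VMH = 90.70° ✓; |MH| = 12.20 ✓; ∠MHL = 108.4° ✓; |HL| = 18.10 ✓; ∠HLK = 121.3° ✓; |LK| = 15.60 ✓; ∠LKG = 96.20° ✓; |KG| = 22.40 ✓; ∠KGR = 104.4° ✓; |GR| = 27.40 ✗.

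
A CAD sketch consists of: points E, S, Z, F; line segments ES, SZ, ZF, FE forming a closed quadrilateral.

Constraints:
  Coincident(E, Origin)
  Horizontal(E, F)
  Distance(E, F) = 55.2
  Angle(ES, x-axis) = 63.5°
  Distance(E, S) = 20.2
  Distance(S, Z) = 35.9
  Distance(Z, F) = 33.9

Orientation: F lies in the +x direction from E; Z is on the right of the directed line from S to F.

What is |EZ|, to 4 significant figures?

28.36

E is at the origin; E and F share the same y with |EF| = 55.2 and F in +x, so F = (55.2, 0). ES runs at 63.5° with |ES| = 20.2, so S = (9.013, 18.08). Z is determined by |SZ| = 35.9 and |ZF| = 33.9 together: it lies at the intersection of circle(S, 35.9) and circle(F, 33.9). With |SF| = 49.60, the foot of the radical line on SF is 26.21 from S and the perpendicular offset is √(35.9² − 26.21²) = 24.54. Taking the right-of-SF solution: Z = (24.47, -14.32).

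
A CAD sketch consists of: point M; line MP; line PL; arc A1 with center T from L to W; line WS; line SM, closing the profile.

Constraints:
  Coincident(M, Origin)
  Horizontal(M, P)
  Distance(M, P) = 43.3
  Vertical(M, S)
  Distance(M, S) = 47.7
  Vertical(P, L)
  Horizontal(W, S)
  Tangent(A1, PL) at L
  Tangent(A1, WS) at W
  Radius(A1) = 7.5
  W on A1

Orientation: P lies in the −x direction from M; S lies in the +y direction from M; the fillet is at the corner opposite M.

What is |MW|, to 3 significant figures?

59.6

M is at the origin; M and P share the same y with |MP| = 43.3 and P on the −x side, so P = (-43.3, 0.00). MS is vertical with |MS| = 47.7 and S on the +y side, so S = (0.00, 47.7). The virtual corner opposite M is at (-43.3, 47.7). A1 meets PL tangentially, so TL is at right angles to PL and since A1 is tangent to WS there, TW ⟂ WS, with radius 7.5, so the center T sits 7.5 in from both sides at T = (-35.8, 40.2). That places the tangent points at L = (-43.3, 40.2) on PL and W = (-35.8, 47.7) on WS. Then |MW| = |W − M| = 59.6.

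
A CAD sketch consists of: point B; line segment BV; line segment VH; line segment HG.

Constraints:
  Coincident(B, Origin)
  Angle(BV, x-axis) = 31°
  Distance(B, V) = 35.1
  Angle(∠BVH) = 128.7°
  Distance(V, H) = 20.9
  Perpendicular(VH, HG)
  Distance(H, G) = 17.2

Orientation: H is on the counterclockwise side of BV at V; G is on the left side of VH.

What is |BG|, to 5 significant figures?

44.042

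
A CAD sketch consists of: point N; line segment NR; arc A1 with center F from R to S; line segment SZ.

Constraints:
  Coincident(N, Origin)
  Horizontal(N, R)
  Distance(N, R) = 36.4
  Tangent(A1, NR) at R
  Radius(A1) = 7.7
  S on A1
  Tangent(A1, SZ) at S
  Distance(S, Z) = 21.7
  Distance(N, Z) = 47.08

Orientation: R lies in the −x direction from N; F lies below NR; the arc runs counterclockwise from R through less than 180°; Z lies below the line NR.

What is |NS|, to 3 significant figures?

44.8

Checks: |FS| = 7.700 ✓; ∠(FS, SZ) = 90.00° ✓; |SZ| = 21.70 ✓; |NZ| = 47.08 ✓.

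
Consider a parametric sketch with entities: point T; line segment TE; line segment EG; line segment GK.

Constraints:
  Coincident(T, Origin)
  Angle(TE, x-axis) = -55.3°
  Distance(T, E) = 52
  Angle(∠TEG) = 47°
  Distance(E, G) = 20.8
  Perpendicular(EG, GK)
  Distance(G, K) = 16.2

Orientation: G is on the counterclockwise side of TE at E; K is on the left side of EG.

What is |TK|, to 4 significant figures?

26.30

T is at the origin; TE runs at -55.3° with length 52.0, so E = 52.0·(cos -55.3°, sin -55.3°) = (29.60, -42.75). ∠TEG = 47.0°, so EG runs at -55.3° + (180° − 47.0°) = 77.70° from the x-axis; with |EG| = 20.8, G = E + 20.8·(cos 77.70°, sin 77.70°) = (34.03, -22.43). EG ⟂ GK; with |GK| = 16.2 on the left of EG, K = G + 16.2·(-0.9770, 0.2130) = (18.21, -18.98). Then |TK| = |K − T| = 26.30.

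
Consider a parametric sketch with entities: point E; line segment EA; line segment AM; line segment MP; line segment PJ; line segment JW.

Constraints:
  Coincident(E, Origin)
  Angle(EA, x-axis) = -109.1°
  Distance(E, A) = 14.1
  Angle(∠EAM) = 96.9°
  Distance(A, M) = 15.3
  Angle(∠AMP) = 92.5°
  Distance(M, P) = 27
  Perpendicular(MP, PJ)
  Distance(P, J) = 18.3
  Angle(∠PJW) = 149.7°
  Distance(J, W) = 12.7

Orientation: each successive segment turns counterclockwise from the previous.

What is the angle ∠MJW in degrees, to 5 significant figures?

93.829°

E is at the origin; EA runs at -109.1° with length 14.1, so A = (-4.6138, -13.324). ∠EAM = 96.9° gives AM at -26.000° from the x-axis; with |AM| = 15.3, M = (9.1378, -20.031). ∠AMP = 92.5° gives MP at 61.500° from the x-axis; with |MP| = 27.0, P = (22.021, 3.6972). MP ⟂ PJ, so PJ runs at 151.50°; with |PJ| = 18.3, J = (5.9387, 12.429). ∠PJW = 149.7° gives JW at -178.20° from the x-axis; with |JW| = 12.7, W = (-6.7550, 12.030). Then cos ∠MJW = JM·JW / (|JM||JW|), giving 93.829°.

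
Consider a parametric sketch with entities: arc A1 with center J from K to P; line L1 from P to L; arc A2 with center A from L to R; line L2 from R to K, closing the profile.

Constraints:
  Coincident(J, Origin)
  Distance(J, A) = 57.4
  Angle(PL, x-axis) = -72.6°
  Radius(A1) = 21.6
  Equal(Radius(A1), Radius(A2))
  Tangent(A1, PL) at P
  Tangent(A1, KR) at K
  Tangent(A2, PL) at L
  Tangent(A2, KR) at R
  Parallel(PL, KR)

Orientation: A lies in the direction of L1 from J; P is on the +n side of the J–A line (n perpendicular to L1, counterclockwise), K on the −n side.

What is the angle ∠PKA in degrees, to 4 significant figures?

69.38°

The slot axis is L1's direction at -72.6°, so u = (cos -72.6°, sin -72.6°) = (0.2990, -0.9542) and n = (−sin -72.6°, cos -72.6°) = (0.9542, 0.2990). J is at the origin and A lies 57.4 along u from J, so A = 57.4·u = (17.16, -54.77). Tangency of A1 to both parallel lines with radius 21.6 puts P and K at J ± 21.6·n: P = (20.61, 6.459), K = (-20.61, -6.459). Then cos ∠PKA = KP·KA / (|KP||KA|), giving 69.38°.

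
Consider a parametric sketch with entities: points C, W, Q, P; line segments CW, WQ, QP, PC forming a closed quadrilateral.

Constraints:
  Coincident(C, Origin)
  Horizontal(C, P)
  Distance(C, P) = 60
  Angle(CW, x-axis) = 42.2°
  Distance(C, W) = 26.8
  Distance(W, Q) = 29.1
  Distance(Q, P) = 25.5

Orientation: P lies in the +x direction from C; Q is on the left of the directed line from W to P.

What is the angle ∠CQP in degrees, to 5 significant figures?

91.521°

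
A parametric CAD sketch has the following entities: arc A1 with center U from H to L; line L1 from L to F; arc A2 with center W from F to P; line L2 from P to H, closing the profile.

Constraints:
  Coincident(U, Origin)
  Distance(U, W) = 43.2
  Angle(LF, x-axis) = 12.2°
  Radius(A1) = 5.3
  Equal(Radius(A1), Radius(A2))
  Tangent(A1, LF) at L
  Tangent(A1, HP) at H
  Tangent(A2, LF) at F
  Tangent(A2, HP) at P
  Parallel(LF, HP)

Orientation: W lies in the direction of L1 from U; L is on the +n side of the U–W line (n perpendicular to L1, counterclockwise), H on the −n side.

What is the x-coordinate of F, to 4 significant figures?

41.10

The slot axis is L1's direction at 12.2°, so u = (cos 12.2°, sin 12.2°) = (0.9774, 0.2113) and n = (−sin 12.2°, cos 12.2°) = (-0.2113, 0.9774). U is at the origin and W lies 43.2 along u from U, so W = 43.2·u = (42.22, 9.129). Tangency of A1 to both parallel lines with radius 5.3 puts L and H at U ± 5.3·n: L = (-1.120, 5.180), H = (1.120, -5.180). Equal radii place F and P the same way about W: F = W + 5.3·n = (41.10, 14.31), P = W − 5.3·n = (43.34, 3.949). So F.x = 41.10.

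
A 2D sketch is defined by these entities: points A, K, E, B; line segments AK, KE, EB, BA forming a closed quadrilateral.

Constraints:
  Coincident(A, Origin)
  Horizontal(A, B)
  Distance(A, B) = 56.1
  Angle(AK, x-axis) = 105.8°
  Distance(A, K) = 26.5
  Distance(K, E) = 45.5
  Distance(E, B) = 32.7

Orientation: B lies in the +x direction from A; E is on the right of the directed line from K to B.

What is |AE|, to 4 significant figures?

25.34

Checks: |KE| = 45.50 ✓; |EB| = 32.70 ✓.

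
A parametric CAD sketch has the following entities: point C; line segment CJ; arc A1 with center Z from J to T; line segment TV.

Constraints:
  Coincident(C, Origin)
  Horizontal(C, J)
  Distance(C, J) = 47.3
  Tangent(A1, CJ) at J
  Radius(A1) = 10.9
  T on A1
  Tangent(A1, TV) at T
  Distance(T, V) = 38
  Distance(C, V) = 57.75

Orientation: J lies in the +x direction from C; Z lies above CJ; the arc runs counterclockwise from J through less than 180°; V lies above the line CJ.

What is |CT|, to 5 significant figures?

58.616

Checks: ∠(ZJ, JC) = 90.00° ✓; |ZT| = 10.90 ✓; ∠(ZT, TV) = 90.00° ✓; |TV| = 38.00 ✓; |CV| = 57.75 ✓.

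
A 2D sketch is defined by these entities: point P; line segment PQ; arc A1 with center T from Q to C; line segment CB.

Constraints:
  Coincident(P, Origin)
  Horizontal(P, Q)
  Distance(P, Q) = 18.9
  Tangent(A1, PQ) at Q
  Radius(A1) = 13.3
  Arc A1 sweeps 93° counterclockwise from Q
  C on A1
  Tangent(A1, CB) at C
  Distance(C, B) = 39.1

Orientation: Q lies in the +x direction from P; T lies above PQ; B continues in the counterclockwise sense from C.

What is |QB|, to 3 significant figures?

54.2

On A1, Q sits at bearing -90° from T; a 93° counterclockwise sweep puts C at bearing 3°, so C = T + 13.3·(cos 3°, sin 3°) = (32.2, 14.0). A1 meets CB tangentially, so TC is at right angles to CB, so CB runs along (−sin 3°, cos 3°); with |CB| = 39.1, B = (30.1, 53.0). Then |QB| = |B − Q| = 54.2.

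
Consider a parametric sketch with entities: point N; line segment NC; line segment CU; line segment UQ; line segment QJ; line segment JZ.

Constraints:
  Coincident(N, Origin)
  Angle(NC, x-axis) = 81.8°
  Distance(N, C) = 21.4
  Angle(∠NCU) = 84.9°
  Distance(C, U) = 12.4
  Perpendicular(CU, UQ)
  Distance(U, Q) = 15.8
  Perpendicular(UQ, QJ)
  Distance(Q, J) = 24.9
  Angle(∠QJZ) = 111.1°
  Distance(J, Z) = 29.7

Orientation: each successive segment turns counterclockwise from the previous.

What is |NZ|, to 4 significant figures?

41.64

N is at the origin; NC runs at 81.8° with length 21.4, so C = (3.052, 21.18). ∠NCU = 84.9° gives CU at 176.9° from the x-axis; with |CU| = 12.4, U = (-9.330, 21.85). CU is perpendicular to UQ, so UQ runs at -93.10°; with |UQ| = 15.8, Q = (-10.18, 6.075). The perpendicularity gives QJ at right angles to UQ, so QJ runs at -3.100°; with |QJ| = 24.9, J = (14.68, 4.728). ∠QJZ = 111.1° gives JZ at 65.80° from the x-axis; with |JZ| = 29.7, Z = (26.85, 31.82). Then |NZ| = |Z − N| = 41.64.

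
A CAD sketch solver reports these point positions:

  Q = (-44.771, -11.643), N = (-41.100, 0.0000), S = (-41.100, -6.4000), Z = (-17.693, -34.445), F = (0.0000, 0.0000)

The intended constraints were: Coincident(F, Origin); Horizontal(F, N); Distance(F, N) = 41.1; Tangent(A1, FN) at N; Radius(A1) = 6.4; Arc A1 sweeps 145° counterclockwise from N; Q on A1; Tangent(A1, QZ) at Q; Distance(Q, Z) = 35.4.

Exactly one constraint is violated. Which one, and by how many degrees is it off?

Tangent(A1, QZ) at Q — off by 5.10°.

F = (0.00, 0.00) ✓; F.y = 0.00, N.y = 0.00 ✓; |FN| = 41.10 ✓; ∠(SN, NF) = 90.00° ✓; |SN| = 6.400 ✓; bearing(S→Q) − bearing(S→N) = 145.0° ✓; |SQ| = 6.400 ✓; ∠(SQ, QZ) = 95.10° ✗; |QZ| = 35.40 ✓.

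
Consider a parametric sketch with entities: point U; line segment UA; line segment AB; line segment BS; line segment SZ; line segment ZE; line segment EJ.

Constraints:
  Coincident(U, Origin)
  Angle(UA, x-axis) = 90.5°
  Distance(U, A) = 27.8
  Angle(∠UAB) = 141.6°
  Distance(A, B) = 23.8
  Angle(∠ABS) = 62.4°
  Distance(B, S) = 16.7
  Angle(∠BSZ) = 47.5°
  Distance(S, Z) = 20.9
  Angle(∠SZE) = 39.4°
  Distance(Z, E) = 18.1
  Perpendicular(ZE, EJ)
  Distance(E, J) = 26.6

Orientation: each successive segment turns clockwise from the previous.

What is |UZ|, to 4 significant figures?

37.87

∠ABS = 62.4° gives BS at -65.50° from the x-axis; with |BS| = 16.7, S = (21.30, 31.38). ∠BSZ = 47.5° gives SZ at 162.0° from the x-axis; with |SZ| = 20.9, Z = (1.426, 37.84). Then |UZ| = |Z − U| = 37.87.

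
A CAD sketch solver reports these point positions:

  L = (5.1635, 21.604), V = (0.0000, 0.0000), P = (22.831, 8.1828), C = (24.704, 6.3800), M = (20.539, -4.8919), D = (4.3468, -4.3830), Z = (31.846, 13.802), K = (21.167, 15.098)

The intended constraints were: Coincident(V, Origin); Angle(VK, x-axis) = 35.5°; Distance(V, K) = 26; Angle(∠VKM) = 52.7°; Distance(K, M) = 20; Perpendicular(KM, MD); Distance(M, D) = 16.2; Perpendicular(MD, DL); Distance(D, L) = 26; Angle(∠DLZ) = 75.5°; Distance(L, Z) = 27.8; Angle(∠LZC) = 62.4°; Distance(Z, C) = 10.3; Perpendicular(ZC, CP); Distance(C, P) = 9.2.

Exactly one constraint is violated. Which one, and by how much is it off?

Distance(C, P) = 9.2 — off by 6.60.

V = (0.00, 0.00) ✓; VK at 35.50° ✓; |VK| = 26.00 ✓; ∠VKM = 52.70° ✓; |KM| = 20.00 ✓; ∠(KM, MD) = 90.00° ✓; |MD| = 16.20 ✓; ∠(MD, DL) = 90.00° ✓; |DL| = 26.00 ✓; ∠DLZ = 75.50° ✓; |LZ| = 27.80 ✓; ∠LZC = 62.40° ✓; |ZC| = 10.30 ✓; ∠(ZC, CP) = 90.01° ✓; |CP| = 2.600 ✗.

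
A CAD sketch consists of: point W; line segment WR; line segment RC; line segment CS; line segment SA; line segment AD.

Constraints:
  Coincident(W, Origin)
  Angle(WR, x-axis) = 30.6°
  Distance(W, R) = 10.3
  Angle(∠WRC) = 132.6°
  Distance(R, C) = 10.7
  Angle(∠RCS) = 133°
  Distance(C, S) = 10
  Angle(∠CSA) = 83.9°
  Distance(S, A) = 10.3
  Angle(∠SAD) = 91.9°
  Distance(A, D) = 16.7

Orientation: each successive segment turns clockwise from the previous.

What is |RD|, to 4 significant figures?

1.276

∠CSA = 83.9° gives SA at -159.9° from the x-axis; with |SA| = 10.3, A = (13.85, -10.36). ∠SAD = 91.9° gives AD at 112.0° from the x-axis; with |AD| = 16.7, D = (7.595, 5.122). Then |RD| = |D − R| = 1.276.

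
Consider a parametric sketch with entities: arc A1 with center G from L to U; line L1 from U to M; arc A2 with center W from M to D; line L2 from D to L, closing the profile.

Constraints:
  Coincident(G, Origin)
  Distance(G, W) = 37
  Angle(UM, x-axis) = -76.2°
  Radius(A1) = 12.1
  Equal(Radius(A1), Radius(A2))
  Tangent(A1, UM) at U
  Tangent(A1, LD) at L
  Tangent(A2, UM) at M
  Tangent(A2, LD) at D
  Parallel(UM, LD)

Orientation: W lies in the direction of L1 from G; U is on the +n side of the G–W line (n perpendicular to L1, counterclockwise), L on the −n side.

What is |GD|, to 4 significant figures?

38.93

The slot axis is L1's direction at -76.2°, so u = (cos -76.2°, sin -76.2°) = (0.2385, -0.9711) and n = (−sin -76.2°, cos -76.2°) = (0.9711, 0.2385). G is at the origin and W lies 37.0 along u from G, so W = 37.0·u = (8.826, -35.93). Tangency of A1 to both parallel lines with radius 12.1 puts U and L at G ± 12.1·n: U = (11.75, 2.886), L = (-11.75, -2.886). Equal radii place M and D the same way about W: M = W + 12.1·n = (20.58, -33.05), D = W − 12.1·n = (-2.925, -38.82). Then |GD| = |D − G| = 38.93.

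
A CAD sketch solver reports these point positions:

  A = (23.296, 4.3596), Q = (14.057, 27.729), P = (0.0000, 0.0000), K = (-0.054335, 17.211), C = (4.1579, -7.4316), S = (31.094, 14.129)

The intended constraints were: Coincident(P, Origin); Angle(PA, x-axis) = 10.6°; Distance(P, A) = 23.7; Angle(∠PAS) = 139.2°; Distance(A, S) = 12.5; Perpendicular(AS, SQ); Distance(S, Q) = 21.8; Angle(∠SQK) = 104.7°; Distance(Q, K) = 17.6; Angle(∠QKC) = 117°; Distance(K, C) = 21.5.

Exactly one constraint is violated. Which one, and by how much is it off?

Distance(K, C) = 21.5 — off by 3.50.

P = (0.00, 0.00) ✓; PA at 10.60° ✓; |PA| = 23.70 ✓; ∠PAS = 139.2° ✓; |AS| = 12.50 ✓; ∠(AS, SQ) = 90.00° ✓; |SQ| = 21.80 ✓; ∠SQK = 104.7° ✓; |QK| = 17.60 ✓; ∠QKC = 117.0° ✓; |KC| = 25.00 ✗.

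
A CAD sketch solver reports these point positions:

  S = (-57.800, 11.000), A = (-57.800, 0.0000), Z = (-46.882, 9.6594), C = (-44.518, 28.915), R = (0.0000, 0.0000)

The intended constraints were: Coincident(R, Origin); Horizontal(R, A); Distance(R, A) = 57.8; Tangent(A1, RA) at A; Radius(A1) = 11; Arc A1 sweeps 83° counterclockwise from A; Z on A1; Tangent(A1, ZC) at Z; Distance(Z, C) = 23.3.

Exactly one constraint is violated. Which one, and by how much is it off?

Distance(Z, C) = 23.3 — off by 3.90.

R = (0.00, 0.00) ✓; R.y = 0.00, A.y = 0.00 ✓; |RA| = 57.80 ✓; ∠(SA, AR) = 90.00° ✓; |SA| = 11.00 ✓; bearing(S→Z) − bearing(S→A) = 83.00° ✓; |SZ| = 11.00 ✓; ∠(SZ, ZC) = 90.00° ✓; |ZC| = 19.40 ✗.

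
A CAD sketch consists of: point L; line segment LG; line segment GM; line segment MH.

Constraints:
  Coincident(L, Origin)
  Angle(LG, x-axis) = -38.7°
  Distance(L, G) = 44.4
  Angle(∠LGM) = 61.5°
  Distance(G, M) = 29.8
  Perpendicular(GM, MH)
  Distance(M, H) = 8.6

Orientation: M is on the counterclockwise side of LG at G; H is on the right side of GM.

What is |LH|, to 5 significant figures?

48.392

L is at the origin; LG runs at -38.7° with length 44.4, so G = 44.4·(cos -38.7°, sin -38.7°) = (34.651, -27.761). ∠LGM = 61.5°, so GM runs at -38.7° + (180° − 61.5°) = 79.800° from the x-axis; with |GM| = 29.8, M = G + 29.8·(cos 79.800°, sin 79.800°) = (39.928, 1.5683). GM ⟂ MH; with |MH| = 8.6 on the right of GM, H = M + 8.6·(0.98420, -0.17708) = (48.392, 0.045326). Then |LH| = |H − L| = 48.392.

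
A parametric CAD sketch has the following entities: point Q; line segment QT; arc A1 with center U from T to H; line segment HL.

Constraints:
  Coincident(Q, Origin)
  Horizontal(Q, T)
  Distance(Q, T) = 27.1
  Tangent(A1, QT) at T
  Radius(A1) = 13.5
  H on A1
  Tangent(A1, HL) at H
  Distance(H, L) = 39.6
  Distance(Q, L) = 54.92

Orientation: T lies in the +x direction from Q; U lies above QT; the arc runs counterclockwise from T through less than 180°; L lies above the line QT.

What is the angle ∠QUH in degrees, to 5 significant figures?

169.10°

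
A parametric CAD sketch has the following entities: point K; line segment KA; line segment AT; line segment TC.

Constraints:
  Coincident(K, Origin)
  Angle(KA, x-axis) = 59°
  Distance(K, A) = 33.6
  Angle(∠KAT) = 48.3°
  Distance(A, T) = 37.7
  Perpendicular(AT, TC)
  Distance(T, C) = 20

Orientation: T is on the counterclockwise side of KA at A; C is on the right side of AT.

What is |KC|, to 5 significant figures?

47.628

K is at the origin; KA runs at 59.0° with length 33.6, so A = 33.6·(cos 59.0°, sin 59.0°) = (17.305, 28.801). ∠KAT = 48.3°, so AT runs at 59.0° + (180° − 48.3°) = 190.70° from the x-axis; with |AT| = 37.7, T = A + 37.7·(cos 190.70°, sin 190.70°) = (-19.739, 21.801). The perpendicularity gives TC at right angles to AT; with |TC| = 20.0 on the right of AT, C = T + 20.0·(-0.18567, 0.98261) = (-23.453, 41.453). Then |KC| = |C − K| = 47.628.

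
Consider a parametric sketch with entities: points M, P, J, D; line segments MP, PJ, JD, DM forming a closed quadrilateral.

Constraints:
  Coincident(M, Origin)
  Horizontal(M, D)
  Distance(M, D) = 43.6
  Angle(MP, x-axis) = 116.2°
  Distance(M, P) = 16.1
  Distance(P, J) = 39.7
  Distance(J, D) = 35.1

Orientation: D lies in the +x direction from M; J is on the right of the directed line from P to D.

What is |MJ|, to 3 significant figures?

23.8

Checks: |PJ| = 39.70 ✓; |JD| = 35.10 ✓.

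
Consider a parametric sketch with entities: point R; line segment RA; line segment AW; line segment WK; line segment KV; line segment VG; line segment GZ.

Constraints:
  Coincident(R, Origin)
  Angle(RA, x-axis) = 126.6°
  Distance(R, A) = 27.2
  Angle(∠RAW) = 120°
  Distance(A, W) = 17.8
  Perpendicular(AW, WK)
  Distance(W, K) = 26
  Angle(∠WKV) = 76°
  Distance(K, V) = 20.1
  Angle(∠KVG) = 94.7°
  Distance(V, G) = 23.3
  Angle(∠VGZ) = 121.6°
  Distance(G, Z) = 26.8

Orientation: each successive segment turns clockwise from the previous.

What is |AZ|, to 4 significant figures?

29.43

R is at the origin; RA runs at 126.6° with length 27.2, so A = (-16.22, 21.84). ∠RAW = 120.0° gives AW at 66.60° from the x-axis; with |AW| = 17.8, W = (-9.148, 38.17). AW is perpendicular to WK, so WK runs at -23.40°; with |WK| = 26.0, K = (14.71, 27.85). ∠WKV = 76.0° gives KV at -127.4° from the x-axis; with |KV| = 20.1, V = (2.505, 11.88). ∠KVG = 94.7° gives VG at 147.3° from the x-axis; with |VG| = 23.3, G = (-17.10, 24.47). ∠VGZ = 121.6° gives GZ at 88.90° from the x-axis; with |GZ| = 26.8, Z = (-16.59, 51.26). Then |AZ| = |Z − A| = 29.43.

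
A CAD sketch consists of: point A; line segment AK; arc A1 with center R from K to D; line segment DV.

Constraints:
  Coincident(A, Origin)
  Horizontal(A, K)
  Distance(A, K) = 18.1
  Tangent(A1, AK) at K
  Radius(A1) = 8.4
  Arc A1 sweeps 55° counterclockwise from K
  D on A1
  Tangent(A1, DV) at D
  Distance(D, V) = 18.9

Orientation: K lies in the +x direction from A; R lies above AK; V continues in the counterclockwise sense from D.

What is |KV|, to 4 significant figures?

26.03

A is at the origin; A and K share the same y with |AK| = 18.1 and K on the +x side, so K = (18.10, 0.000). Tangency of A1 to AK means the radius RK is perpendicular to AK, so R = K + (0, 8.4) = (18.10, 8.400). On A1, K sits at bearing -90° from R; a 55° counterclockwise sweep puts D at bearing -35°, so D = R + 8.4·(cos -35°, sin -35°) = (24.98, 3.582). Tangency of A1 to DV means the radius RD is perpendicular to DV, so DV runs along (−sin -35°, cos -35°); with |DV| = 18.9, V = (35.82, 19.06). Then |KV| = |V − K| = 26.03.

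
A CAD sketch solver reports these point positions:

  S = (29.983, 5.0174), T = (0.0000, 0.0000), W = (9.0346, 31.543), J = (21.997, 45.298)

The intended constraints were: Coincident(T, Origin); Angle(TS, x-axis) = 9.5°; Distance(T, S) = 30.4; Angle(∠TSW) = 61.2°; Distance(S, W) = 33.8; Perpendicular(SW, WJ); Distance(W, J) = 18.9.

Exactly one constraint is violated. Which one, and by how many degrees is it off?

Perpendicular(SW, WJ) — off by 8.40°.

T = (0.00, 0.00) ✓; TS at 9.500° ✓; |TS| = 30.40 ✓; ∠TSW = 61.20° ✓; |SW| = 33.80 ✓; ∠(SW, WJ) = 81.60° ✗; |WJ| = 18.90 ✓.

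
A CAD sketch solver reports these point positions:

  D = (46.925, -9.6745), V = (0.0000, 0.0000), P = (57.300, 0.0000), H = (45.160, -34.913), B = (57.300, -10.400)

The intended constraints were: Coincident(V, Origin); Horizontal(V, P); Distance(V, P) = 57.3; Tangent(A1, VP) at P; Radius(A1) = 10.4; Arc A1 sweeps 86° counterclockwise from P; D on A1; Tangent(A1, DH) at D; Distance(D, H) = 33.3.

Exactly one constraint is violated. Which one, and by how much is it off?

Distance(D, H) = 33.3 — off by 8.00.

V = (0.00, 0.00) ✓; V.y = 0.00, P.y = 0.00 ✓; |VP| = 57.30 ✓; ∠(BP, PV) = 90.00° ✓; |BP| = 10.40 ✓; bearing(B→D) − bearing(B→P) = 86.00° ✓; |BD| = 10.40 ✓; ∠(BD, DH) = 90.00° ✓; |DH| = 25.30 ✗.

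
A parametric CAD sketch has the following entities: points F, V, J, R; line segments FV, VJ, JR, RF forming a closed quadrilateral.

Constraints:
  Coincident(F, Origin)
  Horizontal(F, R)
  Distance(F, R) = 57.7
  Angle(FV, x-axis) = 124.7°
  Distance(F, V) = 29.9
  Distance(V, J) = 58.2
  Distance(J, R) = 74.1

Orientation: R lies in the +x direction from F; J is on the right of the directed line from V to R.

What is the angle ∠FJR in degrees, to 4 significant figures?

48.88°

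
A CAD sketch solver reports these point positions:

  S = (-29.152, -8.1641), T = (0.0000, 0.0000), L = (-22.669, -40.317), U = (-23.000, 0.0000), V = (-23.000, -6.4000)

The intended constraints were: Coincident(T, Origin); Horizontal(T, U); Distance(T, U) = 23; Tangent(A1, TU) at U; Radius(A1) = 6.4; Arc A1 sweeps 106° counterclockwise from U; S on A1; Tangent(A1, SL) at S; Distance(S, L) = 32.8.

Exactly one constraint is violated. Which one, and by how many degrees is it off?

Tangent(A1, SL) at S — off by 4.60°.

T = (0.00, 0.00) ✓; T.y = 0.00, U.y = 0.00 ✓; |TU| = 23.00 ✓; ∠(VU, UT) = 90.00° ✓; |VU| = 6.400 ✓; bearing(V→S) − bearing(V→U) = 106.0° ✓; |VS| = 6.400 ✓; ∠(VS, SL) = 94.60° ✗; |SL| = 32.80 ✓.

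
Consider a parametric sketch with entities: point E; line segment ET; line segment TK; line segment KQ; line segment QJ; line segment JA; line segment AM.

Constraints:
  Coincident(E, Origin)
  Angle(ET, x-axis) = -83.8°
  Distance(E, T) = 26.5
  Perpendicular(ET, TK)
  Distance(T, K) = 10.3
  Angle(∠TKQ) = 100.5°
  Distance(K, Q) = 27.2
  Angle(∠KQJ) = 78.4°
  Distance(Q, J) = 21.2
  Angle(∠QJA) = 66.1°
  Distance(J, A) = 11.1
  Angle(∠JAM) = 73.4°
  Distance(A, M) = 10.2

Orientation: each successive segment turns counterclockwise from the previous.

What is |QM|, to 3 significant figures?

9.62

∠QJA = 66.1° gives JA at -58.8° from the x-axis; with |JA| = 11.1, A = (-0.137, -10.3). ∠JAM = 73.4° gives AM at 47.8° from the x-axis; with |AM| = 10.2, M = (6.71, -2.74). Then |QM| = |M − Q| = 9.62.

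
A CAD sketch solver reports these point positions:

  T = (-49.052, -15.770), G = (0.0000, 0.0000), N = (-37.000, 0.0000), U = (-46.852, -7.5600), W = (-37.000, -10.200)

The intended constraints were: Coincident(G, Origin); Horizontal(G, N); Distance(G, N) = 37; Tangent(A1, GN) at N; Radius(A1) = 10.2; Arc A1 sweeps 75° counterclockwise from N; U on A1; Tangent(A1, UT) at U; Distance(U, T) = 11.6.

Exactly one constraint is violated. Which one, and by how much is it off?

Distance(U, T) = 11.6 — off by 3.10.

G = (0.00, 0.00) ✓; G.y = 0.00, N.y = 0.00 ✓; |GN| = 37.00 ✓; ∠(WN, NG) = 90.00° ✓; |WN| = 10.20 ✓; bearing(W→U) − bearing(W→N) = 75.00° ✓; |WU| = 10.20 ✓; ∠(WU, UT) = 90.00° ✓; |UT| = 8.500 ✗.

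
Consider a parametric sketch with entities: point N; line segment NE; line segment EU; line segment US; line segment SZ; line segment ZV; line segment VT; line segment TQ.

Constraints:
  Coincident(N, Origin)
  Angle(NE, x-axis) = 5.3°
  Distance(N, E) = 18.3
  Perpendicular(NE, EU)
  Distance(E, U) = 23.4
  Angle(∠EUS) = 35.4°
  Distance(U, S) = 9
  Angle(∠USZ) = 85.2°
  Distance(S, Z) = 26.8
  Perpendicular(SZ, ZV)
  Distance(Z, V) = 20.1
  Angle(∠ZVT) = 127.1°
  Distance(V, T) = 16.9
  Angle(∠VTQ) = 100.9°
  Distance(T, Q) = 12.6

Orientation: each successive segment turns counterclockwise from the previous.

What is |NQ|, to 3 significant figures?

42.9

N is at the origin; NE runs at 5.3° with length 18.3, so E = (18.2, 1.69). NE ⟂ EU, so EU runs at 95.3°; with |EU| = 23.4, U = (16.1, 25.0). ∠EUS = 35.4° gives US at -120° from the x-axis; with |US| = 9.0, S = (11.5, 17.2). ∠USZ = 85.2° gives SZ at -25.3° from the x-axis; with |SZ| = 26.8, Z = (35.8, 5.75). The perpendicularity gives ZV at right angles to SZ, so ZV runs at 64.7°; with |ZV| = 20.1, V = (44.4, 23.9). ∠ZVT = 127.1° gives VT at 118° from the x-axis; with |VT| = 16.9, T = (36.5, 38.9). ∠VTQ = 100.9° gives TQ at -163° from the x-axis; with |TQ| = 12.6, Q = (24.5, 35.3). Then |NQ| = |Q − N| = 42.9.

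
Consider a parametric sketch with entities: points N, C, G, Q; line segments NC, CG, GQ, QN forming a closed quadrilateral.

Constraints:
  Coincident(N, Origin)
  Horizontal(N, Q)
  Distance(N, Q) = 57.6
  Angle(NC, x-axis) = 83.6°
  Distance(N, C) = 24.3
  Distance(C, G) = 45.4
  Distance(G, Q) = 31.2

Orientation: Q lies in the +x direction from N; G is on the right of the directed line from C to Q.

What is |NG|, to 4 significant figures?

31.81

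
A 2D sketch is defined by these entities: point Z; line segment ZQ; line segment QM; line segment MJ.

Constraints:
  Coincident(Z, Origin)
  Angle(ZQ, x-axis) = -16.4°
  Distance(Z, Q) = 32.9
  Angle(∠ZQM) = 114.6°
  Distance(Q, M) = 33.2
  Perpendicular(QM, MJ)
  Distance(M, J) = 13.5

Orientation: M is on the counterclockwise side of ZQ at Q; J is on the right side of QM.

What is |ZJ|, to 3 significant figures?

63.9

∠ZQM = 114.6°, so QM runs at -16.4° + (180° − 114.6°) = 49.0° from the x-axis; with |QM| = 33.2, M = Q + 33.2·(cos 49.0°, sin 49.0°) = (53.3, 15.8). The perpendicularity gives MJ at right angles to QM; with |MJ| = 13.5 on the right of QM, J = M + 13.5·(0.755, -0.656) = (63.5, 6.91). Then |ZJ| = |J − Z| = 63.9.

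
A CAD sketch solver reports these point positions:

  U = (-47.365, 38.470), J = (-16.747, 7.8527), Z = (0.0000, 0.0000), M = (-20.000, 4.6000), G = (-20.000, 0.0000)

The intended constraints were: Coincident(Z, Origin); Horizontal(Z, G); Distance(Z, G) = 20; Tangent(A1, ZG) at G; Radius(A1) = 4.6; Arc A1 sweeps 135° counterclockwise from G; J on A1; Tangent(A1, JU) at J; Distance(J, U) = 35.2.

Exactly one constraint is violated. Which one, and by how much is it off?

Distance(J, U) = 35.2 — off by 8.10.

Z = (0.00, 0.00) ✓; Z.y = 0.00, G.y = 0.00 ✓; |ZG| = 20.00 ✓; ∠(MG, GZ) = 90.00° ✓; |MG| = 4.600 ✓; bearing(M→J) − bearing(M→G) = 135.0° ✓; |MJ| = 4.600 ✓; ∠(MJ, JU) = 90.00° ✓; |JU| = 43.30 ✗.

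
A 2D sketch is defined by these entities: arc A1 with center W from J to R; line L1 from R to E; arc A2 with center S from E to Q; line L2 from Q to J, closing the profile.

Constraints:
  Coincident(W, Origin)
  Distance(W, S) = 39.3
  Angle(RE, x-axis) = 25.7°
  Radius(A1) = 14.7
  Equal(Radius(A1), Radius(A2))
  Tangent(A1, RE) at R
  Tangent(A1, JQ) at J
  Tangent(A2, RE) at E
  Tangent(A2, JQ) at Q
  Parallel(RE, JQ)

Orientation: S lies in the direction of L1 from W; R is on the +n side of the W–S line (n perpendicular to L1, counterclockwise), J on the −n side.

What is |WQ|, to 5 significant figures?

41.959

The slot axis is L1's direction at 25.7°, so u = (cos 25.7°, sin 25.7°) = (0.90108, 0.43366) and n = (−sin 25.7°, cos 25.7°) = (-0.43366, 0.90108). W is at the origin and S lies 39.3 along u from W, so S = 39.3·u = (35.412, 17.043). Tangency of A1 to both parallel lines with radius 14.7 puts R and J at W ± 14.7·n: R = (-6.3748, 13.246), J = (6.3748, -13.246). Equal radii place E and Q the same way about S: E = S + 14.7·n = (29.038, 30.289), Q = S − 14.7·n = (41.787, 3.7970). Then |WQ| = |Q − W| = 41.959.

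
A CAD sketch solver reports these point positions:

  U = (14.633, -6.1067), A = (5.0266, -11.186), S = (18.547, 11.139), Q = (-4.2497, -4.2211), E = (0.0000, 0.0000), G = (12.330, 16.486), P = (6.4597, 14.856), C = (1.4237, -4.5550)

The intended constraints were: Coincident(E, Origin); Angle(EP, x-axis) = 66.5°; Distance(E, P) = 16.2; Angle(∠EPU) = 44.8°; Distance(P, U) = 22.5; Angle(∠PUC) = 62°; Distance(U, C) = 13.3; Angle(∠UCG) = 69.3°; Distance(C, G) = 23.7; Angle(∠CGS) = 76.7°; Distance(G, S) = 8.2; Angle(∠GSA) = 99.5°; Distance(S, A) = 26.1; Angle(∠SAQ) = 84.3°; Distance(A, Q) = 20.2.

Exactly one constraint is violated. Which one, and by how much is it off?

Distance(A, Q) = 20.2 — off by 8.60.

E = (0.00, 0.00) ✓; EP at 66.50° ✓; |EP| = 16.20 ✓; ∠EPU = 44.80° ✓; |PU| = 22.50 ✓; ∠PUC = 62.00° ✓; |UC| = 13.30 ✓; ∠UCG = 69.30° ✓; |CG| = 23.70 ✓; ∠CGS = 76.70° ✓; |GS| = 8.200 ✓; ∠GSA = 99.50° ✓; |SA| = 26.10 ✓; ∠SAQ = 84.30° ✓; |AQ| = 11.60 ✗.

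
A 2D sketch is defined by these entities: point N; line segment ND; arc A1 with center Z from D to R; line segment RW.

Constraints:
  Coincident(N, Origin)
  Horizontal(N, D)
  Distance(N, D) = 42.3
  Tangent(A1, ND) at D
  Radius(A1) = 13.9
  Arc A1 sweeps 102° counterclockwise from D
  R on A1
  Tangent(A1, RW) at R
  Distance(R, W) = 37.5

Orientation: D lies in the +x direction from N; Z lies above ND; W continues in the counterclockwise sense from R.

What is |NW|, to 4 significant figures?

71.92

N is at the origin; ND is horizontal with |ND| = 42.3 and D on the +x side, so D = (42.30, 0.000). Since A1 is tangent to ND there, ZD ⟂ ND, so Z = D + (0, 13.9) = (42.30, 13.90). On A1, D sits at bearing -90° from Z; a 102° counterclockwise sweep puts R at bearing 12°, so R = Z + 13.9·(cos 12°, sin 12°) = (55.90, 16.79). Tangency of A1 to RW means the radius ZR is perpendicular to RW, so RW runs along (−sin 12°, cos 12°); with |RW| = 37.5, W = (48.10, 53.47). Then |NW| = |W − N| = 71.92.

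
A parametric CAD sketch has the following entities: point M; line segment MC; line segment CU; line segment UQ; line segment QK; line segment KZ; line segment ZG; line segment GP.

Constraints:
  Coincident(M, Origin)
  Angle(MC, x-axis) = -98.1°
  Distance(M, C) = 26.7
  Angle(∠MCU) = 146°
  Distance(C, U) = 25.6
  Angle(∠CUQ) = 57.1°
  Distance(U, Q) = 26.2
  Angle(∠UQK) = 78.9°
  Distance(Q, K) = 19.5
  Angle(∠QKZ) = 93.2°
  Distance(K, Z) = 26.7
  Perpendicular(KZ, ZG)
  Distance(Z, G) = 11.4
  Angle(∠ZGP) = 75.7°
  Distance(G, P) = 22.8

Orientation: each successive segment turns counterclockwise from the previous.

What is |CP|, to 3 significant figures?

9.93

KZ is perpendicular to ZG, so ZG runs at -23.3°; with |ZG| = 11.4, G = (2.59, -49.4). ∠ZGP = 75.7° gives GP at 81.0° from the x-axis; with |GP| = 22.8, P = (6.16, -26.9). Then |CP| = |P − C| = 9.93.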